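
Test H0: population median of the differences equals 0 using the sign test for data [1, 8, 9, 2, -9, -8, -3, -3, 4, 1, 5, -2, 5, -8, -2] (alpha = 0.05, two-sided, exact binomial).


Step 1: Discard zero differences. Original n = 15; n_eff = number of nonzero differences = 15.
Nonzero differences (with sign): +1, +8, +9, +2, -9, -8, -3, -3, +4, +1, +5, -2, +5, -8, -2
Step 2: Count signs: positive = 8, negative = 7.
Step 3: Under H0: P(positive) = 0.5, so the number of positives S ~ Bin(15, 0.5).
Step 4: Two-sided exact p-value = sum of Bin(15,0.5) probabilities at or below the observed probability = 1.000000.
Step 5: alpha = 0.05. fail to reject H0.

n_eff = 15, pos = 8, neg = 7, p = 1.000000, fail to reject H0.


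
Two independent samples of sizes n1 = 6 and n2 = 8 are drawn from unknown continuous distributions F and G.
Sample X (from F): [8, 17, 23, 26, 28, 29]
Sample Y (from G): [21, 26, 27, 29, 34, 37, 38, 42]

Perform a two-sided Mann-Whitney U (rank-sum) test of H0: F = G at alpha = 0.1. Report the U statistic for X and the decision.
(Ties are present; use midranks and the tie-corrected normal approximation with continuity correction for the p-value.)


Step 1: Combine and sort all 14 observations; assign midranks.
sorted (value, group): (8,X), (17,X), (21,Y), (23,X), (26,X), (26,Y), (27,Y), (28,X), (29,X), (29,Y), (34,Y), (37,Y), (38,Y), (42,Y)
ranks: 8->1, 17->2, 21->3, 23->4, 26->5.5, 26->5.5, 27->7, 28->8, 29->9.5, 29->9.5, 34->11, 37->12, 38->13, 42->14
Step 2: Rank sum for X: R1 = 1 + 2 + 4 + 5.5 + 8 + 9.5 = 30.
Step 3: U_X = R1 - n1(n1+1)/2 = 30 - 6*7/2 = 30 - 21 = 9.
       U_Y = n1*n2 - U_X = 48 - 9 = 39.
Step 4: Ties are present, so use the tie-corrected normal approximation (with continuity correction) for the p-value.
Step 5: p-value = 0.060646; compare to alpha = 0.1. reject H0.

U_X = 9, p = 0.060646, reject H0 at alpha = 0.1.


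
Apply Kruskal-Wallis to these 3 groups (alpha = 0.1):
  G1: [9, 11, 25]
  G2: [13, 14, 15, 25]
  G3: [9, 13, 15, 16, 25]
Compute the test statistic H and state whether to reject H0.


Step 1: Combine all N = 12 observations and assign midranks.
sorted (value, group, rank): (9,G1,1.5), (9,G3,1.5), (11,G1,3), (13,G2,4.5), (13,G3,4.5), (14,G2,6), (15,G2,7.5), (15,G3,7.5), (16,G3,9), (25,G1,11), (25,G2,11), (25,G3,11)
Step 2: Sum ranks within each group.
R_1 = 15.5 (n_1 = 3)
R_2 = 29 (n_2 = 4)
R_3 = 33.5 (n_3 = 5)
Step 3: H = 12/(N(N+1)) * sum(R_i^2/n_i) - 3(N+1)
     = 12/(12*13) * (15.5^2/3 + 29^2/4 + 33.5^2/5) - 3*13
     = 0.076923 * 514.783 - 39
     = 0.598718.
Step 4: Ties present; correction factor C = 1 - 42/(12^3 - 12) = 0.975524. Corrected H = 0.598718 / 0.975524 = 0.613740.
Step 5: Under H0, H ~ chi^2(2); p-value = 0.735746.
Step 6: alpha = 0.1. fail to reject H0.

H = 0.6137, df = 2, p = 0.735746, fail to reject H0.


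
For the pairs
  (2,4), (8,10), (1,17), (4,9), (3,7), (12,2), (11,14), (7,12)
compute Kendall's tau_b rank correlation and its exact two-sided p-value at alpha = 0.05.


Step 1: Enumerate the 28 unordered pairs (i,j) with i<j and classify each by sign(x_j-x_i) * sign(y_j-y_i).
  (1,2):dx=+6,dy=+6->C; (1,3):dx=-1,dy=+13->D; (1,4):dx=+2,dy=+5->C; (1,5):dx=+1,dy=+3->C
  (1,6):dx=+10,dy=-2->D; (1,7):dx=+9,dy=+10->C; (1,8):dx=+5,dy=+8->C; (2,3):dx=-7,dy=+7->D
  (2,4):dx=-4,dy=-1->C; (2,5):dx=-5,dy=-3->C; (2,6):dx=+4,dy=-8->D; (2,7):dx=+3,dy=+4->C
  (2,8):dx=-1,dy=+2->D; (3,4):dx=+3,dy=-8->D; (3,5):dx=+2,dy=-10->D; (3,6):dx=+11,dy=-15->D
  (3,7):dx=+10,dy=-3->D; (3,8):dx=+6,dy=-5->D; (4,5):dx=-1,dy=-2->C; (4,6):dx=+8,dy=-7->D
  (4,7):dx=+7,dy=+5->C; (4,8):dx=+3,dy=+3->C; (5,6):dx=+9,dy=-5->D; (5,7):dx=+8,dy=+7->C
  (5,8):dx=+4,dy=+5->C; (6,7):dx=-1,dy=+12->D; (6,8):dx=-5,dy=+10->D; (7,8):dx=-4,dy=-2->C
Step 2: C = 14, D = 14, total pairs = 28.
Step 3: tau = (C - D)/(n(n-1)/2) = (14 - 14)/28 = 0.000000.
Step 4: Exact two-sided p-value (enumerate n! = 40320 permutations of y under H0): p = 1.000000.
Step 5: alpha = 0.05. fail to reject H0.

tau_b = 0.0000 (C=14, D=14), p = 1.000000, fail to reject H0.


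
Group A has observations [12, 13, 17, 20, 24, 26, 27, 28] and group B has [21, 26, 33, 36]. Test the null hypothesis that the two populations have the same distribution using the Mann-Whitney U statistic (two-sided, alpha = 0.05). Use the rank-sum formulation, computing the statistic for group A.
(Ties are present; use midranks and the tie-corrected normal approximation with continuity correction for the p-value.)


Step 1: Combine and sort all 12 observations; assign midranks.
sorted (value, group): (12,X), (13,X), (17,X), (20,X), (21,Y), (24,X), (26,X), (26,Y), (27,X), (28,X), (33,Y), (36,Y)
ranks: 12->1, 13->2, 17->3, 20->4, 21->5, 24->6, 26->7.5, 26->7.5, 27->9, 28->10, 33->11, 36->12
Step 2: Rank sum for X: R1 = 1 + 2 + 3 + 4 + 6 + 7.5 + 9 + 10 = 42.5.
Step 3: U_X = R1 - n1(n1+1)/2 = 42.5 - 8*9/2 = 42.5 - 36 = 6.5.
       U_Y = n1*n2 - U_X = 32 - 6.5 = 25.5.
Step 4: Ties are present, so use the tie-corrected normal approximation (with continuity correction) for the p-value.
Step 5: p-value = 0.125707; compare to alpha = 0.05. fail to reject H0.

U_X = 6.5, p = 0.125707, fail to reject H0 at alpha = 0.05.


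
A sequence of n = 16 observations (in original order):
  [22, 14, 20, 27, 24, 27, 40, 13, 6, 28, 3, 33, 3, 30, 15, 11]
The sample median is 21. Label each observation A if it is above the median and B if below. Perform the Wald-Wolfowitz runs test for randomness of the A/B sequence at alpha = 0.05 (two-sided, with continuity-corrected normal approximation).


Step 1: Compute median = 21; label A = above, B = below.
Labels in order: ABBAAAABBABABABB  (n_A = 8, n_B = 8)
Step 2: Count runs R = 10.
Step 3: Under H0 (random ordering), E[R] = 2*n_A*n_B/(n_A+n_B) + 1 = 2*8*8/16 + 1 = 9.0000.
        Var[R] = 2*n_A*n_B*(2*n_A*n_B - n_A - n_B) / ((n_A+n_B)^2 * (n_A+n_B-1)) = 14336/3840 = 3.7333.
        SD[R] = 1.9322.
Step 4: Continuity-corrected z = (R - 0.5 - E[R]) / SD[R] = (10 - 0.5 - 9.0000) / 1.9322 = 0.2588.
Step 5: Two-sided p-value via normal approximation = 2*(1 - Phi(|z|)) = 0.795809.
Step 6: alpha = 0.05. fail to reject H0.

R = 10, z = 0.2588, p = 0.795809, fail to reject H0.


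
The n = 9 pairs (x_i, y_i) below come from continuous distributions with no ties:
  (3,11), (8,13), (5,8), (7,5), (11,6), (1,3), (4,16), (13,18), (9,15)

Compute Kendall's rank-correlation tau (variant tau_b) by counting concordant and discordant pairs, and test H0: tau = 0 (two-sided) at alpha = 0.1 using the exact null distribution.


Step 1: Enumerate the 36 unordered pairs (i,j) with i<j and classify each by sign(x_j-x_i) * sign(y_j-y_i).
  (1,2):dx=+5,dy=+2->C; (1,3):dx=+2,dy=-3->D; (1,4):dx=+4,dy=-6->D; (1,5):dx=+8,dy=-5->D
  (1,6):dx=-2,dy=-8->C; (1,7):dx=+1,dy=+5->C; (1,8):dx=+10,dy=+7->C; (1,9):dx=+6,dy=+4->C
  (2,3):dx=-3,dy=-5->C; (2,4):dx=-1,dy=-8->C; (2,5):dx=+3,dy=-7->D; (2,6):dx=-7,dy=-10->C
  (2,7):dx=-4,dy=+3->D; (2,8):dx=+5,dy=+5->C; (2,9):dx=+1,dy=+2->C; (3,4):dx=+2,dy=-3->D
  (3,5):dx=+6,dy=-2->D; (3,6):dx=-4,dy=-5->C; (3,7):dx=-1,dy=+8->D; (3,8):dx=+8,dy=+10->C
  (3,9):dx=+4,dy=+7->C; (4,5):dx=+4,dy=+1->C; (4,6):dx=-6,dy=-2->C; (4,7):dx=-3,dy=+11->D
  (4,8):dx=+6,dy=+13->C; (4,9):dx=+2,dy=+10->C; (5,6):dx=-10,dy=-3->C; (5,7):dx=-7,dy=+10->D
  (5,8):dx=+2,dy=+12->C; (5,9):dx=-2,dy=+9->D; (6,7):dx=+3,dy=+13->C; (6,8):dx=+12,dy=+15->C
  (6,9):dx=+8,dy=+12->C; (7,8):dx=+9,dy=+2->C; (7,9):dx=+5,dy=-1->D; (8,9):dx=-4,dy=-3->C
Step 2: C = 24, D = 12, total pairs = 36.
Step 3: tau = (C - D)/(n(n-1)/2) = (24 - 12)/36 = 0.333333.
Step 4: Exact two-sided p-value (enumerate n! = 362880 permutations of y under H0): p = 0.259518.
Step 5: alpha = 0.1. fail to reject H0.

tau_b = 0.3333 (C=24, D=12), p = 0.259518, fail to reject H0.


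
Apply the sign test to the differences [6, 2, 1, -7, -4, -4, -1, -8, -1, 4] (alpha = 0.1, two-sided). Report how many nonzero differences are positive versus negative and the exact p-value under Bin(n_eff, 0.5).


Step 1: Discard zero differences. Original n = 10; n_eff = number of nonzero differences = 10.
Nonzero differences (with sign): +6, +2, +1, -7, -4, -4, -1, -8, -1, +4
Step 2: Count signs: positive = 4, negative = 6.
Step 3: Under H0: P(positive) = 0.5, so the number of positives S ~ Bin(10, 0.5).
Step 4: Two-sided exact p-value = sum of Bin(10,0.5) probabilities at or below the observed probability = 0.753906.
Step 5: alpha = 0.1. fail to reject H0.

n_eff = 10, pos = 4, neg = 6, p = 0.753906, fail to reject H0.


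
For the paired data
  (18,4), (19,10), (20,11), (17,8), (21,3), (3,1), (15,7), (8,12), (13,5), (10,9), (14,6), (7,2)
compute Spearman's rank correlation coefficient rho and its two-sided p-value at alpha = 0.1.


Step 1: Rank x and y separately (midranks; no ties here).
rank(x): 18->9, 19->10, 20->11, 17->8, 21->12, 3->1, 15->7, 8->3, 13->5, 10->4, 14->6, 7->2
rank(y): 4->4, 10->10, 11->11, 8->8, 3->3, 1->1, 7->7, 12->12, 5->5, 9->9, 6->6, 2->2
Step 2: d_i = R_x(i) - R_y(i); compute d_i^2.
  (9-4)^2=25, (10-10)^2=0, (11-11)^2=0, (8-8)^2=0, (12-3)^2=81, (1-1)^2=0, (7-7)^2=0, (3-12)^2=81, (5-5)^2=0, (4-9)^2=25, (6-6)^2=0, (2-2)^2=0
sum(d^2) = 212.
Step 3: rho = 1 - 6*212 / (12*(12^2 - 1)) = 1 - 1272/1716 = 0.258741.
Step 4: Under H0, t = rho * sqrt((n-2)/(1-rho^2)) = 0.8471 ~ t(10).
Step 5: Two-sided p-value from the t-distribution with 10 df = 0.416775.
Step 6: alpha = 0.1. fail to reject H0.

rho = 0.2587, p = 0.416775, fail to reject H0 at alpha = 0.1.


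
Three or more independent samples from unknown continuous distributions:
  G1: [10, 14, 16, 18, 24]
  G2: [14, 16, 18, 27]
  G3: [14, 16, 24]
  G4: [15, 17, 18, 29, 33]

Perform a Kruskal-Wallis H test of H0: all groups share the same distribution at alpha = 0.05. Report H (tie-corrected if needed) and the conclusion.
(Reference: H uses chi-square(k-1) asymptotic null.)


Step 1: Combine all N = 17 observations and assign midranks.
sorted (value, group, rank): (10,G1,1), (14,G1,3), (14,G2,3), (14,G3,3), (15,G4,5), (16,G1,7), (16,G2,7), (16,G3,7), (17,G4,9), (18,G1,11), (18,G2,11), (18,G4,11), (24,G1,13.5), (24,G3,13.5), (27,G2,15), (29,G4,16), (33,G4,17)
Step 2: Sum ranks within each group.
R_1 = 35.5 (n_1 = 5)
R_2 = 36 (n_2 = 4)
R_3 = 23.5 (n_3 = 3)
R_4 = 58 (n_4 = 5)
Step 3: H = 12/(N(N+1)) * sum(R_i^2/n_i) - 3(N+1)
     = 12/(17*18) * (35.5^2/5 + 36^2/4 + 23.5^2/3 + 58^2/5) - 3*18
     = 0.039216 * 1432.93 - 54
     = 2.193464.
Step 4: Ties present; correction factor C = 1 - 78/(17^3 - 17) = 0.984069. Corrected H = 2.193464 / 0.984069 = 2.228975.
Step 5: Under H0, H ~ chi^2(3); p-value = 0.526264.
Step 6: alpha = 0.05. fail to reject H0.

H = 2.2290, df = 3, p = 0.526264, fail to reject H0.


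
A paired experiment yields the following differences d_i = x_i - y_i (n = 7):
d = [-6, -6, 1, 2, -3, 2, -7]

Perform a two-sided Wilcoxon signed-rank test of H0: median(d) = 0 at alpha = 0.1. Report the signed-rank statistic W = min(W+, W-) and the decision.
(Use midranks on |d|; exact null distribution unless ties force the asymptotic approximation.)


Step 1: Drop any zero differences (none here) and take |d_i|.
|d| = [6, 6, 1, 2, 3, 2, 7]
Step 2: Midrank |d_i| (ties get averaged ranks).
ranks: |6|->5.5, |6|->5.5, |1|->1, |2|->2.5, |3|->4, |2|->2.5, |7|->7
Step 3: Attach original signs; sum ranks with positive sign and with negative sign.
W+ = 1 + 2.5 + 2.5 = 6
W- = 5.5 + 5.5 + 4 + 7 = 22
(Check: W+ + W- = 28 should equal n(n+1)/2 = 28.)
Step 4: Test statistic W = min(W+, W-) = 6.
Step 5: Ties in |d|, so use the tie-corrected normal approximation.
        E[W] = n(n+1)/4 = 7*8/4 = 14.
        Tie groups: |d|=2 (t=2), |d|=6 (t=2); sum(t^3 - t) = 12.
        Var[W] = n(n+1)(2n+1)/24 - sum(t^3-t)/48 = 840/24 - 12/48 = 34.75.
        z = (W - E[W]) / sqrt(Var[W]) = (6 - 14) / 5.8949 = -1.3571.
        Two-sided p = 2*Phi(z) = 0.174749.
Step 6: alpha = 0.1. fail to reject H0.

W+ = 6, W- = 22, W = min = 6, p = 0.174749, fail to reject H0.


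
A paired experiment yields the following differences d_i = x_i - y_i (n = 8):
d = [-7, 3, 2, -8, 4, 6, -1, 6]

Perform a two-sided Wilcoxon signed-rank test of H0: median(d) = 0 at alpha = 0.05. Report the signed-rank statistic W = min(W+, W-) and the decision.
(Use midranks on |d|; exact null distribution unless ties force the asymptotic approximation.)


Step 1: Drop any zero differences (none here) and take |d_i|.
|d| = [7, 3, 2, 8, 4, 6, 1, 6]
Step 2: Midrank |d_i| (ties get averaged ranks).
ranks: |7|->7, |3|->3, |2|->2, |8|->8, |4|->4, |6|->5.5, |1|->1, |6|->5.5
Step 3: Attach original signs; sum ranks with positive sign and with negative sign.
W+ = 3 + 2 + 4 + 5.5 + 5.5 = 20
W- = 7 + 8 + 1 = 16
(Check: W+ + W- = 36 should equal n(n+1)/2 = 36.)
Step 4: Test statistic W = min(W+, W-) = 16.
Step 5: Ties in |d|, so use the tie-corrected normal approximation.
        E[W] = n(n+1)/4 = 8*9/4 = 18.
        Tie groups: |d|=6 (t=2); sum(t^3 - t) = 6.
        Var[W] = n(n+1)(2n+1)/24 - sum(t^3-t)/48 = 1224/24 - 6/48 = 50.875.
        z = (W - E[W]) / sqrt(Var[W]) = (16 - 18) / 7.1327 = -0.2804.
        Two-sided p = 2*Phi(z) = 0.779171.
Step 6: alpha = 0.05. fail to reject H0.

W+ = 20, W- = 16, W = min = 16, p = 0.779171, fail to reject H0.


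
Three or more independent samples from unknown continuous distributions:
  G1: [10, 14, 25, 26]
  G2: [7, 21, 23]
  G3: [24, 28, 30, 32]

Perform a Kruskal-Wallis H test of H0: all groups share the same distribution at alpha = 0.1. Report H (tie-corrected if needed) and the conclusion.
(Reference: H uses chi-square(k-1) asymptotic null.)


Step 1: Combine all N = 11 observations and assign midranks.
sorted (value, group, rank): (7,G2,1), (10,G1,2), (14,G1,3), (21,G2,4), (23,G2,5), (24,G3,6), (25,G1,7), (26,G1,8), (28,G3,9), (30,G3,10), (32,G3,11)
Step 2: Sum ranks within each group.
R_1 = 20 (n_1 = 4)
R_2 = 10 (n_2 = 3)
R_3 = 36 (n_3 = 4)
Step 3: H = 12/(N(N+1)) * sum(R_i^2/n_i) - 3(N+1)
     = 12/(11*12) * (20^2/4 + 10^2/3 + 36^2/4) - 3*12
     = 0.090909 * 457.333 - 36
     = 5.575758.
Step 4: No ties, so H is used without correction.
Step 5: Under H0, H ~ chi^2(2); p-value = 0.061552.
Step 6: alpha = 0.1. reject H0.

H = 5.5758, df = 2, p = 0.061552, reject H0.


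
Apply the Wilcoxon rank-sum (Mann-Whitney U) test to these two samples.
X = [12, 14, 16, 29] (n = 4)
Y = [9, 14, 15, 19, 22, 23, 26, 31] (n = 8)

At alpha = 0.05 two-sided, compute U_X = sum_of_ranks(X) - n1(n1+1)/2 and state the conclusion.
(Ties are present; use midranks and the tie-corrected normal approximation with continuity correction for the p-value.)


Step 1: Combine and sort all 12 observations; assign midranks.
sorted (value, group): (9,Y), (12,X), (14,X), (14,Y), (15,Y), (16,X), (19,Y), (22,Y), (23,Y), (26,Y), (29,X), (31,Y)
ranks: 9->1, 12->2, 14->3.5, 14->3.5, 15->5, 16->6, 19->7, 22->8, 23->9, 26->10, 29->11, 31->12
Step 2: Rank sum for X: R1 = 2 + 3.5 + 6 + 11 = 22.5.
Step 3: U_X = R1 - n1(n1+1)/2 = 22.5 - 4*5/2 = 22.5 - 10 = 12.5.
       U_Y = n1*n2 - U_X = 32 - 12.5 = 19.5.
Step 4: Ties are present, so use the tie-corrected normal approximation (with continuity correction) for the p-value.
Step 5: p-value = 0.609759; compare to alpha = 0.05. fail to reject H0.

U_X = 12.5, p = 0.609759, fail to reject H0 at alpha = 0.05.


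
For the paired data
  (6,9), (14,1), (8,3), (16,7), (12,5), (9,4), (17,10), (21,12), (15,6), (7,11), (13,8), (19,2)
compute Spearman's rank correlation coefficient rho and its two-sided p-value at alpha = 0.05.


Step 1: Rank x and y separately (midranks; no ties here).
rank(x): 6->1, 14->7, 8->3, 16->9, 12->5, 9->4, 17->10, 21->12, 15->8, 7->2, 13->6, 19->11
rank(y): 9->9, 1->1, 3->3, 7->7, 5->5, 4->4, 10->10, 12->12, 6->6, 11->11, 8->8, 2->2
Step 2: d_i = R_x(i) - R_y(i); compute d_i^2.
  (1-9)^2=64, (7-1)^2=36, (3-3)^2=0, (9-7)^2=4, (5-5)^2=0, (4-4)^2=0, (10-10)^2=0, (12-12)^2=0, (8-6)^2=4, (2-11)^2=81, (6-8)^2=4, (11-2)^2=81
sum(d^2) = 274.
Step 3: rho = 1 - 6*274 / (12*(12^2 - 1)) = 1 - 1644/1716 = 0.041958.
Step 4: Under H0, t = rho * sqrt((n-2)/(1-rho^2)) = 0.1328 ~ t(10).
Step 5: Two-sided p-value from the t-distribution with 10 df = 0.896986.
Step 6: alpha = 0.05. fail to reject H0.

rho = 0.0420, p = 0.896986, fail to reject H0 at alpha = 0.05.


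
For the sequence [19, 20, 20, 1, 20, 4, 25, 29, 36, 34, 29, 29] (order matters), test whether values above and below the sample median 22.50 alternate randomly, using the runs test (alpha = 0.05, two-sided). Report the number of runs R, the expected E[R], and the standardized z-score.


Step 1: Compute median = 22.50; label A = above, B = below.
Labels in order: BBBBBBAAAAAA  (n_A = 6, n_B = 6)
Step 2: Count runs R = 2.
Step 3: Under H0 (random ordering), E[R] = 2*n_A*n_B/(n_A+n_B) + 1 = 2*6*6/12 + 1 = 7.0000.
        Var[R] = 2*n_A*n_B*(2*n_A*n_B - n_A - n_B) / ((n_A+n_B)^2 * (n_A+n_B-1)) = 4320/1584 = 2.7273.
        SD[R] = 1.6514.
Step 4: Continuity-corrected z = (R + 0.5 - E[R]) / SD[R] = (2 + 0.5 - 7.0000) / 1.6514 = -2.7249.
Step 5: Two-sided p-value via normal approximation = 2*(1 - Phi(|z|)) = 0.006432.
Step 6: alpha = 0.05. reject H0.

R = 2, z = -2.7249, p = 0.006432, reject H0.


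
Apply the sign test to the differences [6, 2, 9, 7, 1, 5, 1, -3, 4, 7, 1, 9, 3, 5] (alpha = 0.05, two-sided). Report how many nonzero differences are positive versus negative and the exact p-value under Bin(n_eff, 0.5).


Step 1: Discard zero differences. Original n = 14; n_eff = number of nonzero differences = 14.
Nonzero differences (with sign): +6, +2, +9, +7, +1, +5, +1, -3, +4, +7, +1, +9, +3, +5
Step 2: Count signs: positive = 13, negative = 1.
Step 3: Under H0: P(positive) = 0.5, so the number of positives S ~ Bin(14, 0.5).
Step 4: Two-sided exact p-value = sum of Bin(14,0.5) probabilities at or below the observed probability = 0.001831.
Step 5: alpha = 0.05. reject H0.

n_eff = 14, pos = 13, neg = 1, p = 0.001831, reject H0.


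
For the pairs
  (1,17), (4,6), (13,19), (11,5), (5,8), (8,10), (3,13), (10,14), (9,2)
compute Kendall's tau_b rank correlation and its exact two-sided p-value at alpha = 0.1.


Step 1: Enumerate the 36 unordered pairs (i,j) with i<j and classify each by sign(x_j-x_i) * sign(y_j-y_i).
  (1,2):dx=+3,dy=-11->D; (1,3):dx=+12,dy=+2->C; (1,4):dx=+10,dy=-12->D; (1,5):dx=+4,dy=-9->D
  (1,6):dx=+7,dy=-7->D; (1,7):dx=+2,dy=-4->D; (1,8):dx=+9,dy=-3->D; (1,9):dx=+8,dy=-15->D
  (2,3):dx=+9,dy=+13->C; (2,4):dx=+7,dy=-1->D; (2,5):dx=+1,dy=+2->C; (2,6):dx=+4,dy=+4->C
  (2,7):dx=-1,dy=+7->D; (2,8):dx=+6,dy=+8->C; (2,9):dx=+5,dy=-4->D; (3,4):dx=-2,dy=-14->C
  (3,5):dx=-8,dy=-11->C; (3,6):dx=-5,dy=-9->C; (3,7):dx=-10,dy=-6->C; (3,8):dx=-3,dy=-5->C
  (3,9):dx=-4,dy=-17->C; (4,5):dx=-6,dy=+3->D; (4,6):dx=-3,dy=+5->D; (4,7):dx=-8,dy=+8->D
  (4,8):dx=-1,dy=+9->D; (4,9):dx=-2,dy=-3->C; (5,6):dx=+3,dy=+2->C; (5,7):dx=-2,dy=+5->D
  (5,8):dx=+5,dy=+6->C; (5,9):dx=+4,dy=-6->D; (6,7):dx=-5,dy=+3->D; (6,8):dx=+2,dy=+4->C
  (6,9):dx=+1,dy=-8->D; (7,8):dx=+7,dy=+1->C; (7,9):dx=+6,dy=-11->D; (8,9):dx=-1,dy=-12->C
Step 2: C = 17, D = 19, total pairs = 36.
Step 3: tau = (C - D)/(n(n-1)/2) = (17 - 19)/36 = -0.055556.
Step 4: Exact two-sided p-value (enumerate n! = 362880 permutations of y under H0): p = 0.919455.
Step 5: alpha = 0.1. fail to reject H0.

tau_b = -0.0556 (C=17, D=19), p = 0.919455, fail to reject H0.


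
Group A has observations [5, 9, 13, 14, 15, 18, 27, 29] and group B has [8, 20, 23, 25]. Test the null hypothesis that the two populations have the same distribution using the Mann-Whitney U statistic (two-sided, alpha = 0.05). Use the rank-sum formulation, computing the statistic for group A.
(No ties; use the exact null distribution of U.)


Step 1: Combine and sort all 12 observations; assign midranks.
sorted (value, group): (5,X), (8,Y), (9,X), (13,X), (14,X), (15,X), (18,X), (20,Y), (23,Y), (25,Y), (27,X), (29,X)
ranks: 5->1, 8->2, 9->3, 13->4, 14->5, 15->6, 18->7, 20->8, 23->9, 25->10, 27->11, 29->12
Step 2: Rank sum for X: R1 = 1 + 3 + 4 + 5 + 6 + 7 + 11 + 12 = 49.
Step 3: U_X = R1 - n1(n1+1)/2 = 49 - 8*9/2 = 49 - 36 = 13.
       U_Y = n1*n2 - U_X = 32 - 13 = 19.
Step 4: No ties, so the exact null distribution of U (based on enumerating the C(12,8) = 495 equally likely rank assignments) gives the two-sided p-value.
Step 5: p-value = 0.682828; compare to alpha = 0.05. fail to reject H0.

U_X = 13, p = 0.682828, fail to reject H0 at alpha = 0.05.


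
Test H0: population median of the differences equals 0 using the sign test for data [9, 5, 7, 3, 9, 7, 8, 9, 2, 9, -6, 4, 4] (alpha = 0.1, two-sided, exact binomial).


Step 1: Discard zero differences. Original n = 13; n_eff = number of nonzero differences = 13.
Nonzero differences (with sign): +9, +5, +7, +3, +9, +7, +8, +9, +2, +9, -6, +4, +4
Step 2: Count signs: positive = 12, negative = 1.
Step 3: Under H0: P(positive) = 0.5, so the number of positives S ~ Bin(13, 0.5).
Step 4: Two-sided exact p-value = sum of Bin(13,0.5) probabilities at or below the observed probability = 0.003418.
Step 5: alpha = 0.1. reject H0.

n_eff = 13, pos = 12, neg = 1, p = 0.003418, reject H0.


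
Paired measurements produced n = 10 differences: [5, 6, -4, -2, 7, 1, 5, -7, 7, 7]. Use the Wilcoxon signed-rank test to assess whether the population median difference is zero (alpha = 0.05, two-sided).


Step 1: Drop any zero differences (none here) and take |d_i|.
|d| = [5, 6, 4, 2, 7, 1, 5, 7, 7, 7]
Step 2: Midrank |d_i| (ties get averaged ranks).
ranks: |5|->4.5, |6|->6, |4|->3, |2|->2, |7|->8.5, |1|->1, |5|->4.5, |7|->8.5, |7|->8.5, |7|->8.5
Step 3: Attach original signs; sum ranks with positive sign and with negative sign.
W+ = 4.5 + 6 + 8.5 + 1 + 4.5 + 8.5 + 8.5 = 41.5
W- = 3 + 2 + 8.5 = 13.5
(Check: W+ + W- = 55 should equal n(n+1)/2 = 55.)
Step 4: Test statistic W = min(W+, W-) = 13.5.
Step 5: Ties in |d|, so use the tie-corrected normal approximation.
        E[W] = n(n+1)/4 = 10*11/4 = 27.5.
        Tie groups: |d|=5 (t=2), |d|=7 (t=4); sum(t^3 - t) = 66.
        Var[W] = n(n+1)(2n+1)/24 - sum(t^3-t)/48 = 2310/24 - 66/48 = 94.875.
        z = (W - E[W]) / sqrt(Var[W]) = (13.5 - 27.5) / 9.7404 = -1.4373.
        Two-sided p = 2*Phi(z) = 0.150628.
Step 6: alpha = 0.05. fail to reject H0.

W+ = 41.5, W- = 13.5, W = min = 13.5, p = 0.150628, fail to reject H0.


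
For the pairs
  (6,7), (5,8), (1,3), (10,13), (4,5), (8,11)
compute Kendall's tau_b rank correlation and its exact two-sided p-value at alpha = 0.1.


Step 1: Enumerate the 15 unordered pairs (i,j) with i<j and classify each by sign(x_j-x_i) * sign(y_j-y_i).
  (1,2):dx=-1,dy=+1->D; (1,3):dx=-5,dy=-4->C; (1,4):dx=+4,dy=+6->C; (1,5):dx=-2,dy=-2->C
  (1,6):dx=+2,dy=+4->C; (2,3):dx=-4,dy=-5->C; (2,4):dx=+5,dy=+5->C; (2,5):dx=-1,dy=-3->C
  (2,6):dx=+3,dy=+3->C; (3,4):dx=+9,dy=+10->C; (3,5):dx=+3,dy=+2->C; (3,6):dx=+7,dy=+8->C
  (4,5):dx=-6,dy=-8->C; (4,6):dx=-2,dy=-2->C; (5,6):dx=+4,dy=+6->C
Step 2: C = 14, D = 1, total pairs = 15.
Step 3: tau = (C - D)/(n(n-1)/2) = (14 - 1)/15 = 0.866667.
Step 4: Exact two-sided p-value (enumerate n! = 720 permutations of y under H0): p = 0.016667.
Step 5: alpha = 0.1. reject H0.

tau_b = 0.8667 (C=14, D=1), p = 0.016667, reject H0.


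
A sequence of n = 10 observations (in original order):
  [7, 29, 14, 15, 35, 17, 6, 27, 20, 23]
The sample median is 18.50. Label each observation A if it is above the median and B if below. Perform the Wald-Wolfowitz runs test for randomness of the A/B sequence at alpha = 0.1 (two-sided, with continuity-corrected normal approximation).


Step 1: Compute median = 18.50; label A = above, B = below.
Labels in order: BABBABBAAA  (n_A = 5, n_B = 5)
Step 2: Count runs R = 6.
Step 3: Under H0 (random ordering), E[R] = 2*n_A*n_B/(n_A+n_B) + 1 = 2*5*5/10 + 1 = 6.0000.
        Var[R] = 2*n_A*n_B*(2*n_A*n_B - n_A - n_B) / ((n_A+n_B)^2 * (n_A+n_B-1)) = 2000/900 = 2.2222.
        SD[R] = 1.4907.
Step 4: R = E[R], so z = 0 with no continuity correction.
Step 5: Two-sided p-value via normal approximation = 2*(1 - Phi(|z|)) = 1.000000.
Step 6: alpha = 0.1. fail to reject H0.

R = 6, z = 0.0000, p = 1.000000, fail to reject H0.


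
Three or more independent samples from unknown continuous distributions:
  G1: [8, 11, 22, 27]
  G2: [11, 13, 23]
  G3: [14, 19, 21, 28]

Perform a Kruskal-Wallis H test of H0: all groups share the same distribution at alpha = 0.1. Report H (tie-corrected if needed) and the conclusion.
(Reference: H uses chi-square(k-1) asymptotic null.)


Step 1: Combine all N = 11 observations and assign midranks.
sorted (value, group, rank): (8,G1,1), (11,G1,2.5), (11,G2,2.5), (13,G2,4), (14,G3,5), (19,G3,6), (21,G3,7), (22,G1,8), (23,G2,9), (27,G1,10), (28,G3,11)
Step 2: Sum ranks within each group.
R_1 = 21.5 (n_1 = 4)
R_2 = 15.5 (n_2 = 3)
R_3 = 29 (n_3 = 4)
Step 3: H = 12/(N(N+1)) * sum(R_i^2/n_i) - 3(N+1)
     = 12/(11*12) * (21.5^2/4 + 15.5^2/3 + 29^2/4) - 3*12
     = 0.090909 * 405.896 - 36
     = 0.899621.
Step 4: Ties present; correction factor C = 1 - 6/(11^3 - 11) = 0.995455. Corrected H = 0.899621 / 0.995455 = 0.903729.
Step 5: Under H0, H ~ chi^2(2); p-value = 0.636440.
Step 6: alpha = 0.1. fail to reject H0.

H = 0.9037, df = 2, p = 0.636440, fail to reject H0.


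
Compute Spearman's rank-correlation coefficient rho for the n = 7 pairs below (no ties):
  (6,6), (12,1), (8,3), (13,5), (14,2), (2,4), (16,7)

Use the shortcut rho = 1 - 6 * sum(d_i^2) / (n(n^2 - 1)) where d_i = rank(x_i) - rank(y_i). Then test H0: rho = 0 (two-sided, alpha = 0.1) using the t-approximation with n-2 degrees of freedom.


Step 1: Rank x and y separately (midranks; no ties here).
rank(x): 6->2, 12->4, 8->3, 13->5, 14->6, 2->1, 16->7
rank(y): 6->6, 1->1, 3->3, 5->5, 2->2, 4->4, 7->7
Step 2: d_i = R_x(i) - R_y(i); compute d_i^2.
  (2-6)^2=16, (4-1)^2=9, (3-3)^2=0, (5-5)^2=0, (6-2)^2=16, (1-4)^2=9, (7-7)^2=0
sum(d^2) = 50.
Step 3: rho = 1 - 6*50 / (7*(7^2 - 1)) = 1 - 300/336 = 0.107143.
Step 4: Under H0, t = rho * sqrt((n-2)/(1-rho^2)) = 0.2410 ~ t(5).
Step 5: Two-sided p-value from the t-distribution with 5 df = 0.819151.
Step 6: alpha = 0.1. fail to reject H0.

rho = 0.1071, p = 0.819151, fail to reject H0 at alpha = 0.1.


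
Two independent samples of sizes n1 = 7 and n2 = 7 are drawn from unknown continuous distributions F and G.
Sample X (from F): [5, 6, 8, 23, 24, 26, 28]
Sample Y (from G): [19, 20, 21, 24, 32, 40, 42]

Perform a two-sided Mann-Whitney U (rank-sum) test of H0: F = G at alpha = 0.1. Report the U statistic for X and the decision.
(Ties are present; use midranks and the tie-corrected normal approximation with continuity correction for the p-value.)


Step 1: Combine and sort all 14 observations; assign midranks.
sorted (value, group): (5,X), (6,X), (8,X), (19,Y), (20,Y), (21,Y), (23,X), (24,X), (24,Y), (26,X), (28,X), (32,Y), (40,Y), (42,Y)
ranks: 5->1, 6->2, 8->3, 19->4, 20->5, 21->6, 23->7, 24->8.5, 24->8.5, 26->10, 28->11, 32->12, 40->13, 42->14
Step 2: Rank sum for X: R1 = 1 + 2 + 3 + 7 + 8.5 + 10 + 11 = 42.5.
Step 3: U_X = R1 - n1(n1+1)/2 = 42.5 - 7*8/2 = 42.5 - 28 = 14.5.
       U_Y = n1*n2 - U_X = 49 - 14.5 = 34.5.
Step 4: Ties are present, so use the tie-corrected normal approximation (with continuity correction) for the p-value.
Step 5: p-value = 0.224289; compare to alpha = 0.1. fail to reject H0.

U_X = 14.5, p = 0.224289, fail to reject H0 at alpha = 0.1.


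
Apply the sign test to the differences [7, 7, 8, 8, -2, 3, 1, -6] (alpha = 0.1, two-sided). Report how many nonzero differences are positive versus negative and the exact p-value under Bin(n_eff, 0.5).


Step 1: Discard zero differences. Original n = 8; n_eff = number of nonzero differences = 8.
Nonzero differences (with sign): +7, +7, +8, +8, -2, +3, +1, -6
Step 2: Count signs: positive = 6, negative = 2.
Step 3: Under H0: P(positive) = 0.5, so the number of positives S ~ Bin(8, 0.5).
Step 4: Two-sided exact p-value = sum of Bin(8,0.5) probabilities at or below the observed probability = 0.289062.
Step 5: alpha = 0.1. fail to reject H0.

n_eff = 8, pos = 6, neg = 2, p = 0.289062, fail to reject H0.


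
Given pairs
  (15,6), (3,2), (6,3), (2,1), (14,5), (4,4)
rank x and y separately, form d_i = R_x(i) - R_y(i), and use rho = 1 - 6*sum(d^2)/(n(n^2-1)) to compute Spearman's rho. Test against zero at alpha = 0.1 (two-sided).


Step 1: Rank x and y separately (midranks; no ties here).
rank(x): 15->6, 3->2, 6->4, 2->1, 14->5, 4->3
rank(y): 6->6, 2->2, 3->3, 1->1, 5->5, 4->4
Step 2: d_i = R_x(i) - R_y(i); compute d_i^2.
  (6-6)^2=0, (2-2)^2=0, (4-3)^2=1, (1-1)^2=0, (5-5)^2=0, (3-4)^2=1
sum(d^2) = 2.
Step 3: rho = 1 - 6*2 / (6*(6^2 - 1)) = 1 - 12/210 = 0.942857.
Step 4: Under H0, t = rho * sqrt((n-2)/(1-rho^2)) = 5.6595 ~ t(4).
Step 5: Two-sided p-value from the t-distribution with 4 df = 0.004805.
Step 6: alpha = 0.1. reject H0.

rho = 0.9429, p = 0.004805, reject H0 at alpha = 0.1.


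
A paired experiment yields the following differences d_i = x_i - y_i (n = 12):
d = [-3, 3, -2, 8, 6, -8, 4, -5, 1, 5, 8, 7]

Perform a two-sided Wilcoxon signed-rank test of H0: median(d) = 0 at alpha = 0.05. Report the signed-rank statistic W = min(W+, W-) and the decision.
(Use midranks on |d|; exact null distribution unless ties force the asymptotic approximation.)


Step 1: Drop any zero differences (none here) and take |d_i|.
|d| = [3, 3, 2, 8, 6, 8, 4, 5, 1, 5, 8, 7]
Step 2: Midrank |d_i| (ties get averaged ranks).
ranks: |3|->3.5, |3|->3.5, |2|->2, |8|->11, |6|->8, |8|->11, |4|->5, |5|->6.5, |1|->1, |5|->6.5, |8|->11, |7|->9
Step 3: Attach original signs; sum ranks with positive sign and with negative sign.
W+ = 3.5 + 11 + 8 + 5 + 1 + 6.5 + 11 + 9 = 55
W- = 3.5 + 2 + 11 + 6.5 = 23
(Check: W+ + W- = 78 should equal n(n+1)/2 = 78.)
Step 4: Test statistic W = min(W+, W-) = 23.
Step 5: Ties in |d|, so use the tie-corrected normal approximation.
        E[W] = n(n+1)/4 = 12*13/4 = 39.
        Tie groups: |d|=3 (t=2), |d|=5 (t=2), |d|=8 (t=3); sum(t^3 - t) = 36.
        Var[W] = n(n+1)(2n+1)/24 - sum(t^3-t)/48 = 3900/24 - 36/48 = 161.75.
        z = (W - E[W]) / sqrt(Var[W]) = (23 - 39) / 12.7181 = -1.2580.
        Two-sided p = 2*Phi(z) = 0.208374.
Step 6: alpha = 0.05. fail to reject H0.

W+ = 55, W- = 23, W = min = 23, p = 0.208374, fail to reject H0.


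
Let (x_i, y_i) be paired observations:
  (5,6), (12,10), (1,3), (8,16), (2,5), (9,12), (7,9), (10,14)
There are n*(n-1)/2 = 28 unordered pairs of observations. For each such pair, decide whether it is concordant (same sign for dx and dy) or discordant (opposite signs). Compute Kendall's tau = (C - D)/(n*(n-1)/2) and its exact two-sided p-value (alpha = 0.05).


Step 1: Enumerate the 28 unordered pairs (i,j) with i<j and classify each by sign(x_j-x_i) * sign(y_j-y_i).
  (1,2):dx=+7,dy=+4->C; (1,3):dx=-4,dy=-3->C; (1,4):dx=+3,dy=+10->C; (1,5):dx=-3,dy=-1->C
  (1,6):dx=+4,dy=+6->C; (1,7):dx=+2,dy=+3->C; (1,8):dx=+5,dy=+8->C; (2,3):dx=-11,dy=-7->C
  (2,4):dx=-4,dy=+6->D; (2,5):dx=-10,dy=-5->C; (2,6):dx=-3,dy=+2->D; (2,7):dx=-5,dy=-1->C
  (2,8):dx=-2,dy=+4->D; (3,4):dx=+7,dy=+13->C; (3,5):dx=+1,dy=+2->C; (3,6):dx=+8,dy=+9->C
  (3,7):dx=+6,dy=+6->C; (3,8):dx=+9,dy=+11->C; (4,5):dx=-6,dy=-11->C; (4,6):dx=+1,dy=-4->D
  (4,7):dx=-1,dy=-7->C; (4,8):dx=+2,dy=-2->D; (5,6):dx=+7,dy=+7->C; (5,7):dx=+5,dy=+4->C
  (5,8):dx=+8,dy=+9->C; (6,7):dx=-2,dy=-3->C; (6,8):dx=+1,dy=+2->C; (7,8):dx=+3,dy=+5->C
Step 2: C = 23, D = 5, total pairs = 28.
Step 3: tau = (C - D)/(n(n-1)/2) = (23 - 5)/28 = 0.642857.
Step 4: Exact two-sided p-value (enumerate n! = 40320 permutations of y under H0): p = 0.031151.
Step 5: alpha = 0.05. reject H0.

tau_b = 0.6429 (C=23, D=5), p = 0.031151, reject H0.


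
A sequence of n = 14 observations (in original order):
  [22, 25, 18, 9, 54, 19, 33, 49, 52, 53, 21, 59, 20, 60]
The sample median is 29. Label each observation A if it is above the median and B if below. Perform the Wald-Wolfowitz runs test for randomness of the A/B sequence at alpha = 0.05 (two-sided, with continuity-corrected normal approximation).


Step 1: Compute median = 29; label A = above, B = below.
Labels in order: BBBBABAAAABABA  (n_A = 7, n_B = 7)
Step 2: Count runs R = 8.
Step 3: Under H0 (random ordering), E[R] = 2*n_A*n_B/(n_A+n_B) + 1 = 2*7*7/14 + 1 = 8.0000.
        Var[R] = 2*n_A*n_B*(2*n_A*n_B - n_A - n_B) / ((n_A+n_B)^2 * (n_A+n_B-1)) = 8232/2548 = 3.2308.
        SD[R] = 1.7974.
Step 4: R = E[R], so z = 0 with no continuity correction.
Step 5: Two-sided p-value via normal approximation = 2*(1 - Phi(|z|)) = 1.000000.
Step 6: alpha = 0.05. fail to reject H0.

R = 8, z = 0.0000, p = 1.000000, fail to reject H0.


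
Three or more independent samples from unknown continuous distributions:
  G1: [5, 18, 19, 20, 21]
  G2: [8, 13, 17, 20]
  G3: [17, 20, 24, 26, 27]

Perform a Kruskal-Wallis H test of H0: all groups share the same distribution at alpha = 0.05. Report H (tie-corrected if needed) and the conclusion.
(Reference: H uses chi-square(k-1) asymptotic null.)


Step 1: Combine all N = 14 observations and assign midranks.
sorted (value, group, rank): (5,G1,1), (8,G2,2), (13,G2,3), (17,G2,4.5), (17,G3,4.5), (18,G1,6), (19,G1,7), (20,G1,9), (20,G2,9), (20,G3,9), (21,G1,11), (24,G3,12), (26,G3,13), (27,G3,14)
Step 2: Sum ranks within each group.
R_1 = 34 (n_1 = 5)
R_2 = 18.5 (n_2 = 4)
R_3 = 52.5 (n_3 = 5)
Step 3: H = 12/(N(N+1)) * sum(R_i^2/n_i) - 3(N+1)
     = 12/(14*15) * (34^2/5 + 18.5^2/4 + 52.5^2/5) - 3*15
     = 0.057143 * 868.013 - 45
     = 4.600714.
Step 4: Ties present; correction factor C = 1 - 30/(14^3 - 14) = 0.989011. Corrected H = 4.600714 / 0.989011 = 4.651833.
Step 5: Under H0, H ~ chi^2(2); p-value = 0.097694.
Step 6: alpha = 0.05. fail to reject H0.

H = 4.6518, df = 2, p = 0.097694, fail to reject H0.


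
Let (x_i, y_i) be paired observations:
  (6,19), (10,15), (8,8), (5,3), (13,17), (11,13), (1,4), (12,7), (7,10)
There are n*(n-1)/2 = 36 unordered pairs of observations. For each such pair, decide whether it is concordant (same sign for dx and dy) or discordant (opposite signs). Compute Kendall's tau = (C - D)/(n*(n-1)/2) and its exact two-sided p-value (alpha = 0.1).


Step 1: Enumerate the 36 unordered pairs (i,j) with i<j and classify each by sign(x_j-x_i) * sign(y_j-y_i).
  (1,2):dx=+4,dy=-4->D; (1,3):dx=+2,dy=-11->D; (1,4):dx=-1,dy=-16->C; (1,5):dx=+7,dy=-2->D
  (1,6):dx=+5,dy=-6->D; (1,7):dx=-5,dy=-15->C; (1,8):dx=+6,dy=-12->D; (1,9):dx=+1,dy=-9->D
  (2,3):dx=-2,dy=-7->C; (2,4):dx=-5,dy=-12->C; (2,5):dx=+3,dy=+2->C; (2,6):dx=+1,dy=-2->D
  (2,7):dx=-9,dy=-11->C; (2,8):dx=+2,dy=-8->D; (2,9):dx=-3,dy=-5->C; (3,4):dx=-3,dy=-5->C
  (3,5):dx=+5,dy=+9->C; (3,6):dx=+3,dy=+5->C; (3,7):dx=-7,dy=-4->C; (3,8):dx=+4,dy=-1->D
  (3,9):dx=-1,dy=+2->D; (4,5):dx=+8,dy=+14->C; (4,6):dx=+6,dy=+10->C; (4,7):dx=-4,dy=+1->D
  (4,8):dx=+7,dy=+4->C; (4,9):dx=+2,dy=+7->C; (5,6):dx=-2,dy=-4->C; (5,7):dx=-12,dy=-13->C
  (5,8):dx=-1,dy=-10->C; (5,9):dx=-6,dy=-7->C; (6,7):dx=-10,dy=-9->C; (6,8):dx=+1,dy=-6->D
  (6,9):dx=-4,dy=-3->C; (7,8):dx=+11,dy=+3->C; (7,9):dx=+6,dy=+6->C; (8,9):dx=-5,dy=+3->D
Step 2: C = 23, D = 13, total pairs = 36.
Step 3: tau = (C - D)/(n(n-1)/2) = (23 - 13)/36 = 0.277778.
Step 4: Exact two-sided p-value (enumerate n! = 362880 permutations of y under H0): p = 0.358488.
Step 5: alpha = 0.1. fail to reject H0.

tau_b = 0.2778 (C=23, D=13), p = 0.358488, fail to reject H0.


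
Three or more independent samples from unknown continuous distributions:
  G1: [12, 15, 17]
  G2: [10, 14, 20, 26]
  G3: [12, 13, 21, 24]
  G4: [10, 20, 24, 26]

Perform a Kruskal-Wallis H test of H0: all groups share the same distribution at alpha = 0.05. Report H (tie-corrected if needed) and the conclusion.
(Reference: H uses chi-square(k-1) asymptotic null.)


Step 1: Combine all N = 15 observations and assign midranks.
sorted (value, group, rank): (10,G2,1.5), (10,G4,1.5), (12,G1,3.5), (12,G3,3.5), (13,G3,5), (14,G2,6), (15,G1,7), (17,G1,8), (20,G2,9.5), (20,G4,9.5), (21,G3,11), (24,G3,12.5), (24,G4,12.5), (26,G2,14.5), (26,G4,14.5)
Step 2: Sum ranks within each group.
R_1 = 18.5 (n_1 = 3)
R_2 = 31.5 (n_2 = 4)
R_3 = 32 (n_3 = 4)
R_4 = 38 (n_4 = 4)
Step 3: H = 12/(N(N+1)) * sum(R_i^2/n_i) - 3(N+1)
     = 12/(15*16) * (18.5^2/3 + 31.5^2/4 + 32^2/4 + 38^2/4) - 3*16
     = 0.050000 * 979.146 - 48
     = 0.957292.
Step 4: Ties present; correction factor C = 1 - 30/(15^3 - 15) = 0.991071. Corrected H = 0.957292 / 0.991071 = 0.965916.
Step 5: Under H0, H ~ chi^2(3); p-value = 0.809498.
Step 6: alpha = 0.05. fail to reject H0.

H = 0.9659, df = 3, p = 0.809498, fail to reject H0.


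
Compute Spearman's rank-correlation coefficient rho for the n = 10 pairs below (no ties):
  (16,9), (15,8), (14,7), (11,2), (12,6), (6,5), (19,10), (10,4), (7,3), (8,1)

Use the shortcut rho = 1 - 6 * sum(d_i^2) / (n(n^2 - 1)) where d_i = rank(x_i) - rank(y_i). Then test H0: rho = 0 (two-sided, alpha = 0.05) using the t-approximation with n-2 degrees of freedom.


Step 1: Rank x and y separately (midranks; no ties here).
rank(x): 16->9, 15->8, 14->7, 11->5, 12->6, 6->1, 19->10, 10->4, 7->2, 8->3
rank(y): 9->9, 8->8, 7->7, 2->2, 6->6, 5->5, 10->10, 4->4, 3->3, 1->1
Step 2: d_i = R_x(i) - R_y(i); compute d_i^2.
  (9-9)^2=0, (8-8)^2=0, (7-7)^2=0, (5-2)^2=9, (6-6)^2=0, (1-5)^2=16, (10-10)^2=0, (4-4)^2=0, (2-3)^2=1, (3-1)^2=4
sum(d^2) = 30.
Step 3: rho = 1 - 6*30 / (10*(10^2 - 1)) = 1 - 180/990 = 0.818182.
Step 4: Under H0, t = rho * sqrt((n-2)/(1-rho^2)) = 4.0249 ~ t(8).
Step 5: Two-sided p-value from the t-distribution with 8 df = 0.003815.
Step 6: alpha = 0.05. reject H0.

rho = 0.8182, p = 0.003815, reject H0 at alpha = 0.05.


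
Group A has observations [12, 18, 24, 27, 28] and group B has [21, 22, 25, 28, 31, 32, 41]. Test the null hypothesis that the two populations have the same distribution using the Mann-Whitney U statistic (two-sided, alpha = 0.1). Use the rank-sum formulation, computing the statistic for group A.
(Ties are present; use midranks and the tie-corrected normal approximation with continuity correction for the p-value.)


Step 1: Combine and sort all 12 observations; assign midranks.
sorted (value, group): (12,X), (18,X), (21,Y), (22,Y), (24,X), (25,Y), (27,X), (28,X), (28,Y), (31,Y), (32,Y), (41,Y)
ranks: 12->1, 18->2, 21->3, 22->4, 24->5, 25->6, 27->7, 28->8.5, 28->8.5, 31->10, 32->11, 41->12
Step 2: Rank sum for X: R1 = 1 + 2 + 5 + 7 + 8.5 = 23.5.
Step 3: U_X = R1 - n1(n1+1)/2 = 23.5 - 5*6/2 = 23.5 - 15 = 8.5.
       U_Y = n1*n2 - U_X = 35 - 8.5 = 26.5.
Step 4: Ties are present, so use the tie-corrected normal approximation (with continuity correction) for the p-value.
Step 5: p-value = 0.166721; compare to alpha = 0.1. fail to reject H0.

U_X = 8.5, p = 0.166721, fail to reject H0 at alpha = 0.1.


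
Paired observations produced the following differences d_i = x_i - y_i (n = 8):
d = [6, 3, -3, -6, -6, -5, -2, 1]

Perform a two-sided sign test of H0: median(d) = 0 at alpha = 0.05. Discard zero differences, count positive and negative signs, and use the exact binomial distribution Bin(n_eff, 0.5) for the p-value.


Step 1: Discard zero differences. Original n = 8; n_eff = number of nonzero differences = 8.
Nonzero differences (with sign): +6, +3, -3, -6, -6, -5, -2, +1
Step 2: Count signs: positive = 3, negative = 5.
Step 3: Under H0: P(positive) = 0.5, so the number of positives S ~ Bin(8, 0.5).
Step 4: Two-sided exact p-value = sum of Bin(8,0.5) probabilities at or below the observed probability = 0.726562.
Step 5: alpha = 0.05. fail to reject H0.

n_eff = 8, pos = 3, neg = 5, p = 0.726562, fail to reject H0.


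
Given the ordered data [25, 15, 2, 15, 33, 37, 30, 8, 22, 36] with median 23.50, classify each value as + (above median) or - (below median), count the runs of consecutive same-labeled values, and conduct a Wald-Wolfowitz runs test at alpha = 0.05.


Step 1: Compute median = 23.50; label A = above, B = below.
Labels in order: ABBBAAABBA  (n_A = 5, n_B = 5)
Step 2: Count runs R = 5.
Step 3: Under H0 (random ordering), E[R] = 2*n_A*n_B/(n_A+n_B) + 1 = 2*5*5/10 + 1 = 6.0000.
        Var[R] = 2*n_A*n_B*(2*n_A*n_B - n_A - n_B) / ((n_A+n_B)^2 * (n_A+n_B-1)) = 2000/900 = 2.2222.
        SD[R] = 1.4907.
Step 4: Continuity-corrected z = (R + 0.5 - E[R]) / SD[R] = (5 + 0.5 - 6.0000) / 1.4907 = -0.3354.
Step 5: Two-sided p-value via normal approximation = 2*(1 - Phi(|z|)) = 0.737316.
Step 6: alpha = 0.05. fail to reject H0.

R = 5, z = -0.3354, p = 0.737316, fail to reject H0.


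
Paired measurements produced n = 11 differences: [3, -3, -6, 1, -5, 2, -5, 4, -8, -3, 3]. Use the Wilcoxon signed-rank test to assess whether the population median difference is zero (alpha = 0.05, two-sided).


Step 1: Drop any zero differences (none here) and take |d_i|.
|d| = [3, 3, 6, 1, 5, 2, 5, 4, 8, 3, 3]
Step 2: Midrank |d_i| (ties get averaged ranks).
ranks: |3|->4.5, |3|->4.5, |6|->10, |1|->1, |5|->8.5, |2|->2, |5|->8.5, |4|->7, |8|->11, |3|->4.5, |3|->4.5
Step 3: Attach original signs; sum ranks with positive sign and with negative sign.
W+ = 4.5 + 1 + 2 + 7 + 4.5 = 19
W- = 4.5 + 10 + 8.5 + 8.5 + 11 + 4.5 = 47
(Check: W+ + W- = 66 should equal n(n+1)/2 = 66.)
Step 4: Test statistic W = min(W+, W-) = 19.
Step 5: Ties in |d|, so use the tie-corrected normal approximation.
        E[W] = n(n+1)/4 = 11*12/4 = 33.
        Tie groups: |d|=3 (t=4), |d|=5 (t=2); sum(t^3 - t) = 66.
        Var[W] = n(n+1)(2n+1)/24 - sum(t^3-t)/48 = 3036/24 - 66/48 = 125.125.
        z = (W - E[W]) / sqrt(Var[W]) = (19 - 33) / 11.1859 = -1.2516.
        Two-sided p = 2*Phi(z) = 0.210726.
Step 6: alpha = 0.05. fail to reject H0.

W+ = 19, W- = 47, W = min = 19, p = 0.210726, fail to reject H0.
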